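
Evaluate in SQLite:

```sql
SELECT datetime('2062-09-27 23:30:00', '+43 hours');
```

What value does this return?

+43 hours from 2062-09-27 23:30:00 is 2062-09-29 18:30:00 (crosses midnight).

2062-09-29 18:30:00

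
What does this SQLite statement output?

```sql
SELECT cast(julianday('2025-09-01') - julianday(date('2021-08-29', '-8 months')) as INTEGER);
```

1707

Adding -8 months to 2021-08-29 gives 2020-12-29.
2 days remain in December 2020 after the 29th (31 − 29).
Full months from January 2021 through August 2025 contribute their day counts.
Then 1 day into September 2025.
Total: 2 + 31 + 28 + 31 + 30 + 31 + 30 + 31 + 31 + 30 + 31 + 30 + 31 + 31 + 28 + 31 + 30 + 31 + 30 + 31 + 31 + 30 + 31 + 30 + 31 + 31 + 28 + 31 + 30 + 31 + 30 + 31 + 31 + 30 + 31 + 30 + 31 + 31 + 29 + 31 + 30 + 31 + 30 + 31 + 31 + 30 + 31 + 30 + 31 + 31 + 28 + 31 + 30 + 31 + 30 + 31 + 31 + 1 = 1707.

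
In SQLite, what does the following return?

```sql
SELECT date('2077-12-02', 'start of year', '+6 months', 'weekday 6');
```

`start of year` rewinds 2077-12-02 to 2077-01-01.
Adding +6 months to 2077-01-01 gives 2077-07-01.
`weekday 6` advances to the next Saturday; 2077-07-01 is a Thursday, so it moves forward to 2077-07-03.

2077-07-03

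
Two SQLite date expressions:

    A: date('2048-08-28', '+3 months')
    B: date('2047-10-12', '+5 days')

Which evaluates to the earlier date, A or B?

A = 2048-11-28.
B = 2047-10-17.
B is earlier.

B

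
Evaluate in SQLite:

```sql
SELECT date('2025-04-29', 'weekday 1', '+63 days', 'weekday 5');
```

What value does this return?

2025-07-11

`weekday 1` advances to the next Monday; 2025-04-29 is a Tuesday, so it moves forward to 2025-05-05.
Applying '+63 days' to 2025-05-05: counting 63 days forward gives 2025-07-07.
`weekday 5` advances to the next Friday; 2025-07-07 is a Monday, so it moves forward to 2025-07-11.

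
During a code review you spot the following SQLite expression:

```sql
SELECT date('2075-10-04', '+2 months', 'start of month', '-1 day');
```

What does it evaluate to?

Adding +2 months to 2075-10-04 gives 2075-12-04.
`start of month` rewinds 2075-12-04 to 2075-12-01.
Going back 1 day from 2075-12-01 reaches 2075-11-30 (last day of November, 30 days).

2075-11-30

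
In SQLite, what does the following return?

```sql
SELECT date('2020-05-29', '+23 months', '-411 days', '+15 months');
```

2022-06-14

Adding +23 months to 2020-05-29 gives 2022-04-29.
Applying '-411 days' to 2022-04-29: counting 411 days back gives 2021-03-14.
Adding +15 months to 2021-03-14 gives 2022-06-14.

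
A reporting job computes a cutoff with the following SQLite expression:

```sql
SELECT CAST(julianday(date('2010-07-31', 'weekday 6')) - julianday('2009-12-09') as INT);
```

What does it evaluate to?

`weekday 6` advances to the next Saturday; 2010-07-31 is already a Saturday, so it stays at 2010-07-31.
22 days remain in December 2009 after the 9th (31 − 9).
Full months from January 2010 through June 2010 contribute their day counts.
Then 31 days into July 2010.
Total: 22 + 31 + 28 + 31 + 30 + 31 + 30 + 31 = 234.

234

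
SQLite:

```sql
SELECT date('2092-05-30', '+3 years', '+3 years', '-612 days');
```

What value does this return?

2096-09-25

Adding +3 years to 2092-05-30 gives 2095-05-30.
Adding +3 years to 2095-05-30 gives 2098-05-30.
Applying '-612 days' to 2098-05-30: counting 612 days back gives 2096-09-25.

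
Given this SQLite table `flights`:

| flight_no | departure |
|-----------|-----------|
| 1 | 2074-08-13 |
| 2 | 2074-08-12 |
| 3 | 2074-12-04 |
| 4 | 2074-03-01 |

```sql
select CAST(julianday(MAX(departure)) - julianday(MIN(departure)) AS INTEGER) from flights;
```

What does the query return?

278

MIN = 2074-03-01, MAX = 2074-12-04.
30 days remain in March 2074 after the 1st (31 − 1).
Full months from April 2074 through November 2074 contribute their day counts.
Then 4 days into December 2074.
Total: 30 + 30 + 31 + 30 + 31 + 31 + 30 + 31 + 30 + 4 = 278.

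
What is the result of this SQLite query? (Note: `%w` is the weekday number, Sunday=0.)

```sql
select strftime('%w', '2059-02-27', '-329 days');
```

First apply '-329 days': 2059-02-27 → 2058-04-04.
2058-04-04 is a Thursday; with Sunday=0 that is 4.

4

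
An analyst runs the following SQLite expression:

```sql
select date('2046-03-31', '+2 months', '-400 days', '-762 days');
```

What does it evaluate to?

2043-03-26

Adding +2 months to 2046-03-31 gives 2046-05-31.
Applying '-400 days' to 2046-05-31: counting 400 days back gives 2045-04-26.
Applying '-762 days' to 2045-04-26: counting 762 days back gives 2043-03-26.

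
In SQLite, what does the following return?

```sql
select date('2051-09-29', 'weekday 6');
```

`weekday 6` advances to the next Saturday; 2051-09-29 is a Friday, so it moves forward to 2051-09-30.

2051-09-30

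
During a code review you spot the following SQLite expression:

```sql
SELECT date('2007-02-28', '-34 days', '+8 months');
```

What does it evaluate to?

Going back 28 days from 2007-02-28 reaches 2007-01-31 (last day of January, 31 days).
Going back 6 days within January lands on 2007-01-25.
Adding +8 months to 2007-01-25 gives 2007-09-25.

2007-09-25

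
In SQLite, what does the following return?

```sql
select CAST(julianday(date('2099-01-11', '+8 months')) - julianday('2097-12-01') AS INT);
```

Adding +8 months to 2099-01-11 gives 2099-09-11.
30 days remain in December 2097 after the 1st (31 − 1).
Full months from January 2098 through August 2099 contribute their day counts.
Then 11 days into September 2099.
Total: 30 + 31 + 28 + 31 + 30 + 31 + 30 + 31 + 31 + 30 + 31 + 30 + 31 + 31 + 28 + 31 + 30 + 31 + 30 + 31 + 31 + 11 = 649.

649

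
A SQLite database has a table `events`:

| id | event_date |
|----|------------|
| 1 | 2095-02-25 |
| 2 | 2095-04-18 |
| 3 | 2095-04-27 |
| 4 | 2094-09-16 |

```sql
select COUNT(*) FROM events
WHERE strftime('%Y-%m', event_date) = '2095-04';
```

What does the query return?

2

Rows with year-month 2095-04: 2095-04-18, 2095-04-27 → 2.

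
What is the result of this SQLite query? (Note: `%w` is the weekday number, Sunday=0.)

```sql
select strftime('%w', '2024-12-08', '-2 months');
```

First apply '-2 months': 2024-12-08 → 2024-10-08.
2024-10-08 is a Tuesday; with Sunday=0 that is 2.

2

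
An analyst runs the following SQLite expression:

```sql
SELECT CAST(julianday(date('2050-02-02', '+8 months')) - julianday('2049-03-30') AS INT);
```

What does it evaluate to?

Adding +8 months to 2050-02-02 gives 2050-10-02.
1 day remains in March 2049 after the 30th (31 − 30).
Full months from April 2049 through September 2050 contribute their day counts.
Then 2 days into October 2050.
Total: 1 + 30 + 31 + 30 + 31 + 31 + 30 + 31 + 30 + 31 + 31 + 28 + 31 + 30 + 31 + 30 + 31 + 31 + 30 + 2 = 551.

551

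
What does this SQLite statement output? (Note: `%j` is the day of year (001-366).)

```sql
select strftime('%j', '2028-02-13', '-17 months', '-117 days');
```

First apply '-17 months', '-117 days': 2028-02-13 → 2026-05-19.
Day-of-year for 2026-05-19: days since 2026-01-01 inclusive = 139, zero-padded to 139.

139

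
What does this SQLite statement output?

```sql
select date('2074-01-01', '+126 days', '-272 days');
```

Applying '+126 days' to 2074-01-01: counting 126 days forward gives 2074-05-07.
Applying '-272 days' to 2074-05-07: counting 272 days back gives 2073-08-08.

2073-08-08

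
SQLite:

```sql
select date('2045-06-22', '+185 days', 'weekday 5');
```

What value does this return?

Applying '+185 days' to 2045-06-22: counting 185 days forward gives 2045-12-24.
`weekday 5` advances to the next Friday; 2045-12-24 is a Sunday, so it moves forward to 2045-12-29.

2045-12-29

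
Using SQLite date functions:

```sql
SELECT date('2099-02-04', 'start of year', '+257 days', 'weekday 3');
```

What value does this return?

2099-09-16

`start of year` rewinds 2099-02-04 to 2099-01-01.
Applying '+257 days' to 2099-01-01: counting 257 days forward gives 2099-09-15.
`weekday 3` advances to the next Wednesday; 2099-09-15 is a Tuesday, so it moves forward to 2099-09-16.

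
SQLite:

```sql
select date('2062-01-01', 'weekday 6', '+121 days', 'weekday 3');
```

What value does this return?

2062-05-10

`weekday 6` advances to the next Saturday; 2062-01-01 is a Sunday, so it moves forward to 2062-01-07.
Applying '+121 days' to 2062-01-07: counting 121 days forward gives 2062-05-08.
`weekday 3` advances to the next Wednesday; 2062-05-08 is a Monday, so it moves forward to 2062-05-10.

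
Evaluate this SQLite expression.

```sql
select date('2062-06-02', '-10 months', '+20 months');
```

2063-04-02

Adding -10 months to 2062-06-02 gives 2061-08-02.
Adding +20 months to 2061-08-02 gives 2063-04-02.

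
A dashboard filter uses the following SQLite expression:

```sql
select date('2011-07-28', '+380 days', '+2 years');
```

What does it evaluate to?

Applying '+380 days' to 2011-07-28: counting 380 days forward gives 2012-08-11.
Adding +2 years to 2012-08-11 gives 2014-08-11.

2014-08-11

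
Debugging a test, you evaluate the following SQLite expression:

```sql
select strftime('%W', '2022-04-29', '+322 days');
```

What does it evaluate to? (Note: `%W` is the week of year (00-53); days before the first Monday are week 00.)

11

First apply '+322 days': 2022-04-29 → 2023-03-17.
2023-03-17 is a Friday. SQLite's %W counts Mondays since the year started; the result is 11.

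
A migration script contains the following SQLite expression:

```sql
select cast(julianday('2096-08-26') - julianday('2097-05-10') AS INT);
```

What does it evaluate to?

-257

5 days remain in August 2096 after the 26th (31 − 26).
Full months from September 2096 through April 2097 contribute their day counts.
Then 10 days into May 2097.
Total: 5 + 30 + 31 + 30 + 31 + 31 + 28 + 31 + 30 + 10 = 257.
The subtraction is earlier − later, so the result is −257 → -257.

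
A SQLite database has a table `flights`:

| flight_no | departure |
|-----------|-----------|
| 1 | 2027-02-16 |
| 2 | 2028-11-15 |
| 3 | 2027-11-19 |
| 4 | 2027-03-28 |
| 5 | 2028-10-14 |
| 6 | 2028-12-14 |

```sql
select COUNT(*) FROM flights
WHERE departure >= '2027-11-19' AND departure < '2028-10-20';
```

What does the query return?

Rows in [2027-11-19, 2028-10-20): 2027-11-19, 2028-10-14 → 2 rows.

2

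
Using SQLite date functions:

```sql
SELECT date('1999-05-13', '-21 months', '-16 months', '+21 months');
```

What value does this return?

Adding -21 months to 1999-05-13 gives 1997-08-13.
Adding -16 months to 1997-08-13 gives 1996-04-13.
Adding +21 months to 1996-04-13 gives 1998-01-13.

1998-01-13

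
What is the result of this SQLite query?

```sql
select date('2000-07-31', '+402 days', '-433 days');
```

2000-06-30

Applying '+402 days' to 2000-07-31: counting 402 days forward gives 2001-09-06.
Applying '-433 days' to 2001-09-06: counting 433 days back gives 2000-06-30.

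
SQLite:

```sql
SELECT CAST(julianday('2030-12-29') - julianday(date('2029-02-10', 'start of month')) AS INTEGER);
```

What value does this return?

696

`start of month` rewinds 2029-02-10 to 2029-02-01.
27 days remain in February 2029 after the 1st (28 − 1).
Full months from March 2029 through November 2030 contribute their day counts.
Then 29 days into December 2030.
Total: 27 + 31 + 30 + 31 + 30 + 31 + 31 + 30 + 31 + 30 + 31 + 31 + 28 + 31 + 30 + 31 + 30 + 31 + 31 + 30 + 31 + 30 + 29 = 696.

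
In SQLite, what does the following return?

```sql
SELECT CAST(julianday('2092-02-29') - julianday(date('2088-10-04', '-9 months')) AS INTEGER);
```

1517

Adding -9 months to 2088-10-04 gives 2088-01-04.
27 days remain in January 2088 after the 4th (31 − 4).
Full months from February 2088 through January 2092 contribute their day counts.
Then 29 days into February 2092.
Total: 27 + 29 + 31 + 30 + 31 + 30 + 31 + 31 + 30 + 31 + 30 + 31 + 31 + 28 + 31 + 30 + 31 + 30 + 31 + 31 + 30 + 31 + 30 + 31 + 31 + 28 + 31 + 30 + 31 + 30 + 31 + 31 + 30 + 31 + 30 + 31 + 31 + 28 + 31 + 30 + 31 + 30 + 31 + 31 + 30 + 31 + 30 + 31 + 31 + 29 = 1517.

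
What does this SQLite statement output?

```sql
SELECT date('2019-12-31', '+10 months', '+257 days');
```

Adding +10 months to 2019-12-31 gives 2020-10-31.
Applying '+257 days' to 2020-10-31: counting 257 days forward gives 2021-07-15.

2021-07-15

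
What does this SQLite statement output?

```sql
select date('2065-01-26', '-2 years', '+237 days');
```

Adding -2 years to 2065-01-26 gives 2063-01-26.
Applying '+237 days' to 2063-01-26: counting 237 days forward gives 2063-09-20.

2063-09-20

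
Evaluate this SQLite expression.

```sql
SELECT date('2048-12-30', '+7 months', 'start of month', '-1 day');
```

Adding +7 months to 2048-12-30 gives 2049-07-30.
`start of month` rewinds 2049-07-30 to 2049-07-01.
Going back 1 day from 2049-07-01 reaches 2049-06-30 (last day of June, 30 days).

2049-06-30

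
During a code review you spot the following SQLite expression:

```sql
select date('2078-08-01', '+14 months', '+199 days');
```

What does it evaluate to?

Adding +14 months to 2078-08-01 gives 2079-10-01.
Applying '+199 days' to 2079-10-01: counting 199 days forward gives 2080-04-17.

2080-04-17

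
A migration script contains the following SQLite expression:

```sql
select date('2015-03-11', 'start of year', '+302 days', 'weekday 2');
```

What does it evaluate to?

`start of year` rewinds 2015-03-11 to 2015-01-01.
Applying '+302 days' to 2015-01-01: counting 302 days forward gives 2015-10-30.
`weekday 2` advances to the next Tuesday; 2015-10-30 is a Friday, so it moves forward to 2015-11-03.

2015-11-03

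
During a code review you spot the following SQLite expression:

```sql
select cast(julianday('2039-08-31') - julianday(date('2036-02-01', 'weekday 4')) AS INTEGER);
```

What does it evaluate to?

1301

`weekday 4` advances to the next Thursday; 2036-02-01 is a Friday, so it moves forward to 2036-02-07.
22 days remain in February 2036 after the 7th (29 − 7).
Full months from March 2036 through July 2039 contribute their day counts.
Then 31 days into August 2039.
Total: 22 + 31 + 30 + 31 + 30 + 31 + 31 + 30 + 31 + 30 + 31 + 31 + 28 + 31 + 30 + 31 + 30 + 31 + 31 + 30 + 31 + 30 + 31 + 31 + 28 + 31 + 30 + 31 + 30 + 31 + 31 + 30 + 31 + 30 + 31 + 31 + 28 + 31 + 30 + 31 + 30 + 31 + 31 = 1301.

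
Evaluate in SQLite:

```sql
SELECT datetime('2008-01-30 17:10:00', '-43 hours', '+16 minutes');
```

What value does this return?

2008-01-28 22:26:00

-43 hours from 2008-01-30 17:10:00 is 2008-01-28 22:10:00 (crosses midnight).
+16 minutes from 2008-01-28 22:10:00 is 2008-01-28 22:26:00.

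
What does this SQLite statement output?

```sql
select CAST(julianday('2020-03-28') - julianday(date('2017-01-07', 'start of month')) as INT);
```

1182

`start of month` rewinds 2017-01-07 to 2017-01-01.
30 days remain in January 2017 after the 1st (31 − 1).
Full months from February 2017 through February 2020 contribute their day counts.
Then 28 days into March 2020.
Total: 30 + 28 + 31 + 30 + 31 + 30 + 31 + 31 + 30 + 31 + 30 + 31 + 31 + 28 + 31 + 30 + 31 + 30 + 31 + 31 + 30 + 31 + 30 + 31 + 31 + 28 + 31 + 30 + 31 + 30 + 31 + 31 + 30 + 31 + 30 + 31 + 31 + 29 + 28 = 1182.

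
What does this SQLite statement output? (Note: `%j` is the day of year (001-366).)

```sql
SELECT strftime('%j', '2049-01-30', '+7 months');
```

242

First apply '+7 months': 2049-01-30 → 2049-08-30.
Day-of-year for 2049-08-30: days since 2049-01-01 inclusive = 242, zero-padded to 242.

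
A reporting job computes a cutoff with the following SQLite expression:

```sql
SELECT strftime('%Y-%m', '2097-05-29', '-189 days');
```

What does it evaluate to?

2096-11

First apply '-189 days': 2097-05-29 → 2096-11-21.
`%Y-%m` extracts the year-month: 2096-11.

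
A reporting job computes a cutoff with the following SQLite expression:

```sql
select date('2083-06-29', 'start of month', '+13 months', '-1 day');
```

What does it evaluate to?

`start of month` rewinds 2083-06-29 to 2083-06-01.
Adding +13 months to 2083-06-01 gives 2084-07-01.
Going back 1 day from 2084-07-01 reaches 2084-06-30 (last day of June, 30 days).

2084-06-30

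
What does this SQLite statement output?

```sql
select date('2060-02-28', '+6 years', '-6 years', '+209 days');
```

Adding +6 years to 2060-02-28 gives 2066-02-28.
Adding -6 years to 2066-02-28 gives 2060-02-28.
Applying '+209 days' to 2060-02-28: counting 209 days forward gives 2060-09-24.

2060-09-24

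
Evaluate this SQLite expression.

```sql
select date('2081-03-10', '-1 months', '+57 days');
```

2081-04-08

Adding -1 month to 2081-03-10 gives 2081-02-10.
Applying '+57 days' to 2081-02-10: counting 57 days forward gives 2081-04-08.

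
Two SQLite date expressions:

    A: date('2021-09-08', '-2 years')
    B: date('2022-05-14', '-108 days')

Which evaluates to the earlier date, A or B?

A

A = 2019-09-08.
B = 2022-01-26.
A is earlier.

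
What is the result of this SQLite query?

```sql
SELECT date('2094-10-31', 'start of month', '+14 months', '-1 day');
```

`start of month` rewinds 2094-10-31 to 2094-10-01.
Adding +14 months to 2094-10-01 gives 2095-12-01.
Going back 1 day from 2095-12-01 reaches 2095-11-30 (last day of November, 30 days).

2095-11-30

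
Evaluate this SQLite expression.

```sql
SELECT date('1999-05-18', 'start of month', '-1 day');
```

1999-04-30

`start of month` rewinds 1999-05-18 to 1999-05-01.
Going back 1 day from 1999-05-01 reaches 1999-04-30 (last day of April, 30 days).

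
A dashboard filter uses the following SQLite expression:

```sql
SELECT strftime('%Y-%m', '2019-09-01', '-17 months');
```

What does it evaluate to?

2018-04

First apply '-17 months': 2019-09-01 → 2018-04-01.
`%Y-%m` extracts the year-month: 2018-04.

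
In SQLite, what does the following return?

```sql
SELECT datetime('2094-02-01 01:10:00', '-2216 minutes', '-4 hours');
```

2216 minutes = 36h 56m; -2216 minutes from 2094-02-01 01:10:00 is 2094-01-30 12:14:00 (crosses midnight).
-4 hours from 2094-01-30 12:14:00 is 2094-01-30 08:14:00.

2094-01-30 08:14:00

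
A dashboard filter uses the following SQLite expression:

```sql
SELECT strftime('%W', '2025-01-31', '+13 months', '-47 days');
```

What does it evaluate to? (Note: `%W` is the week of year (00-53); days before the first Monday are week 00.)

First apply '+13 months', '-47 days': 2025-01-31 → 2026-01-15.
2026-01-15 is a Thursday. SQLite's %W counts Mondays since the year started; the result is 02.

02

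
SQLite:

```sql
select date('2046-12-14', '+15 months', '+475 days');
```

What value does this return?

Adding +15 months to 2046-12-14 gives 2048-03-14.
Applying '+475 days' to 2048-03-14: counting 475 days forward gives 2049-07-02.

2049-07-02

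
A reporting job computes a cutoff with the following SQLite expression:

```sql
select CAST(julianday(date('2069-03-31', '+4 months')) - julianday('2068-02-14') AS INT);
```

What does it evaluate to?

533

Adding +4 months to 2069-03-31 gives 2069-07-31.
15 days remain in February 2068 after the 14th (29 − 14).
Full months from March 2068 through June 2069 contribute their day counts.
Then 31 days into July 2069.
Total: 15 + 31 + 30 + 31 + 30 + 31 + 31 + 30 + 31 + 30 + 31 + 31 + 28 + 31 + 30 + 31 + 30 + 31 = 533.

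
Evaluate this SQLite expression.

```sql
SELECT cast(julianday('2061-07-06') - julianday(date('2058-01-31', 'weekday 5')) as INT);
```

1251

`weekday 5` advances to the next Friday; 2058-01-31 is a Thursday, so it moves forward to 2058-02-01.
27 days remain in February 2058 after the 1st (28 − 1).
Full months from March 2058 through June 2061 contribute their day counts.
Then 6 days into July 2061.
Total: 27 + 31 + 30 + 31 + 30 + 31 + 31 + 30 + 31 + 30 + 31 + 31 + 28 + 31 + 30 + 31 + 30 + 31 + 31 + 30 + 31 + 30 + 31 + 31 + 29 + 31 + 30 + 31 + 30 + 31 + 31 + 30 + 31 + 30 + 31 + 31 + 28 + 31 + 30 + 31 + 30 + 6 = 1251.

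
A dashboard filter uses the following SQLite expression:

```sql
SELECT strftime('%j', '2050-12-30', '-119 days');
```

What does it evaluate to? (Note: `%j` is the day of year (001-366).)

First apply '-119 days': 2050-12-30 → 2050-09-02.
Day-of-year for 2050-09-02: days since 2050-01-01 inclusive = 245, zero-padded to 245.

245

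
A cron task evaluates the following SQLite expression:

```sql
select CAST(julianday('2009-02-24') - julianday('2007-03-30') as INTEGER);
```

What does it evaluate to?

1 day remains in March 2007 after the 30th (31 − 30).
Full months from April 2007 through January 2009 contribute their day counts.
Then 24 days into February 2009.
Total: 1 + 30 + 31 + 30 + 31 + 31 + 30 + 31 + 30 + 31 + 31 + 29 + 31 + 30 + 31 + 30 + 31 + 31 + 30 + 31 + 30 + 31 + 31 + 24 = 697.

697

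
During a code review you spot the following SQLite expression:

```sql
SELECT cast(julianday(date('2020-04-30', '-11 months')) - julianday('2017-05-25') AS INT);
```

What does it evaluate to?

735

Adding -11 months to 2020-04-30 gives 2019-05-30.
6 days remain in May 2017 after the 25th (31 − 25).
Full months from June 2017 through April 2019 contribute their day counts.
Then 30 days into May 2019.
Total: 6 + 30 + 31 + 31 + 30 + 31 + 30 + 31 + 31 + 28 + 31 + 30 + 31 + 30 + 31 + 31 + 30 + 31 + 30 + 31 + 31 + 28 + 31 + 30 + 30 = 735.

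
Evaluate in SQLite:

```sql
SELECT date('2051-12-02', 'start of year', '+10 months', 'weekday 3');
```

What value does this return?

2051-11-01

`start of year` rewinds 2051-12-02 to 2051-01-01.
Adding +10 months to 2051-01-01 gives 2051-11-01.
`weekday 3` advances to the next Wednesday; 2051-11-01 is already a Wednesday, so it stays at 2051-11-01.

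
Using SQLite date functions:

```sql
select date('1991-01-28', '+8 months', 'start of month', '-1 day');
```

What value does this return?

1991-08-31

Adding +8 months to 1991-01-28 gives 1991-09-28.
`start of month` rewinds 1991-09-28 to 1991-09-01.
Going back 1 day from 1991-09-01 reaches 1991-08-31 (last day of August, 31 days).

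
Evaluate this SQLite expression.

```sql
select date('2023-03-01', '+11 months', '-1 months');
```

Adding +11 months to 2023-03-01 gives 2024-02-01.
Adding -1 month to 2024-02-01 gives 2024-01-01.

2024-01-01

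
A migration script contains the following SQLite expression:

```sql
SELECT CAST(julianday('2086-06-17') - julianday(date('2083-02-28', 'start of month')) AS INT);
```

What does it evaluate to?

`start of month` rewinds 2083-02-28 to 2083-02-01.
27 days remain in February 2083 after the 1st (28 − 1).
Full months from March 2083 through May 2086 contribute their day counts.
Then 17 days into June 2086.
Total: 27 + 31 + 30 + 31 + 30 + 31 + 31 + 30 + 31 + 30 + 31 + 31 + 29 + 31 + 30 + 31 + 30 + 31 + 31 + 30 + 31 + 30 + 31 + 31 + 28 + 31 + 30 + 31 + 30 + 31 + 31 + 30 + 31 + 30 + 31 + 31 + 28 + 31 + 30 + 31 + 17 = 1232.

1232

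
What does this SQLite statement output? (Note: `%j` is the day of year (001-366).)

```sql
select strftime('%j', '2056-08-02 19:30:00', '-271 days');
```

309

First apply '-271 days': 2056-08-02 19:30:00 → 2055-11-05 19:30:00.
Day-of-year for 2055-11-05: days since 2055-01-01 inclusive = 309, zero-padded to 309.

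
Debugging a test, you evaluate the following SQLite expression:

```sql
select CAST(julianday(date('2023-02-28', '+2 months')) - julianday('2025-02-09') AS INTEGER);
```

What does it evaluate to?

-653

Adding +2 months to 2023-02-28 gives 2023-04-28.
2 days remain in April 2023 after the 28th (30 − 28).
Full months from May 2023 through January 2025 contribute their day counts.
Then 9 days into February 2025.
Total: 2 + 31 + 30 + 31 + 31 + 30 + 31 + 30 + 31 + 31 + 29 + 31 + 30 + 31 + 30 + 31 + 31 + 30 + 31 + 30 + 31 + 31 + 9 = 653.
The subtraction is earlier − later, so the result is −653 → -653.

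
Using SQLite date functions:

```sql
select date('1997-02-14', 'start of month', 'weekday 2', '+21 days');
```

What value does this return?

`start of month` rewinds 1997-02-14 to 1997-02-01.
`weekday 2` advances to the next Tuesday; 1997-02-01 is a Saturday, so it moves forward to 1997-02-04.
Advancing 21 more days within February lands on 1997-02-25.

1997-02-25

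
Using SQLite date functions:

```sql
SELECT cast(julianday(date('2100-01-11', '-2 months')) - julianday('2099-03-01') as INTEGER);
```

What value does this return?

Adding -2 months to 2100-01-11 gives 2099-11-11.
30 days remain in March 2099 after the 1st (31 − 1).
Full months from April 2099 through October 2099 contribute their day counts.
Then 11 days into November 2099.
Total: 30 + 30 + 31 + 30 + 31 + 31 + 30 + 31 + 11 = 255.

255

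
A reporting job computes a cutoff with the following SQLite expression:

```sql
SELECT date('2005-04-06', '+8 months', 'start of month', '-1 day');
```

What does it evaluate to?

Adding +8 months to 2005-04-06 gives 2005-12-06.
`start of month` rewinds 2005-12-06 to 2005-12-01.
Going back 1 day from 2005-12-01 reaches 2005-11-30 (last day of November, 30 days).

2005-11-30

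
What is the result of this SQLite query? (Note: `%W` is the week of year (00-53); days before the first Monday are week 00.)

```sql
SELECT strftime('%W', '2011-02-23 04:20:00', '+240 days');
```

First apply '+240 days': 2011-02-23 04:20:00 → 2011-10-21 04:20:00.
2011-10-21 is a Friday. SQLite's %W counts Mondays since the year started; the result is 42.

42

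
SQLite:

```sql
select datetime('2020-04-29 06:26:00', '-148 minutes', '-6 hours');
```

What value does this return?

2020-04-28 21:58:00

148 minutes = 2h 28m; -148 minutes from 2020-04-29 06:26:00 is 2020-04-29 03:58:00.
-6 hours from 2020-04-29 03:58:00 is 2020-04-28 21:58:00 (crosses midnight).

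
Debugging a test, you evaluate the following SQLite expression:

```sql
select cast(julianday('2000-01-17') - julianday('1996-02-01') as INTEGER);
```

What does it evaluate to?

1446

28 days remain in February 1996 after the 1st (29 − 1).
Full months from March 1996 through December 1999 contribute their day counts.
Then 17 days into January 2000.
Total: 28 + 31 + 30 + 31 + 30 + 31 + 31 + 30 + 31 + 30 + 31 + 31 + 28 + 31 + 30 + 31 + 30 + 31 + 31 + 30 + 31 + 30 + 31 + 31 + 28 + 31 + 30 + 31 + 30 + 31 + 31 + 30 + 31 + 30 + 31 + 31 + 28 + 31 + 30 + 31 + 30 + 31 + 31 + 30 + 31 + 30 + 31 + 17 = 1446.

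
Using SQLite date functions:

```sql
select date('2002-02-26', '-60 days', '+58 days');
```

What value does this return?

Applying '-60 days' to 2002-02-26: counting 60 days back gives 2001-12-28.
Applying '+58 days' to 2001-12-28: counting 58 days forward gives 2002-02-24.

2002-02-24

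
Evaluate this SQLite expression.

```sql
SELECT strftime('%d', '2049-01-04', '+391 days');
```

First apply '+391 days': 2049-01-04 → 2050-01-30.
`%d` extracts the 2-digit day of month: 30.

30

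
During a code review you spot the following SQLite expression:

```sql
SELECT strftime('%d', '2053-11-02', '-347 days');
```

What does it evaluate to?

20

First apply '-347 days': 2053-11-02 → 2052-11-20.
`%d` extracts the 2-digit day of month: 20.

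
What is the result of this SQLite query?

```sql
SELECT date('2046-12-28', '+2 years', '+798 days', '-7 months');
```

2050-08-06

Adding +2 years to 2046-12-28 gives 2048-12-28.
Applying '+798 days' to 2048-12-28: counting 798 days forward gives 2051-03-06.
Adding -7 months to 2051-03-06 gives 2050-08-06.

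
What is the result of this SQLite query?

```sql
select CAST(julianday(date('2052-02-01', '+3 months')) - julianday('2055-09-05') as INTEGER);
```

-1222

Adding +3 months to 2052-02-01 gives 2052-05-01.
30 days remain in May 2052 after the 1st (31 − 1).
Full months from June 2052 through August 2055 contribute their day counts.
Then 5 days into September 2055.
Total: 30 + 30 + 31 + 31 + 30 + 31 + 30 + 31 + 31 + 28 + 31 + 30 + 31 + 30 + 31 + 31 + 30 + 31 + 30 + 31 + 31 + 28 + 31 + 30 + 31 + 30 + 31 + 31 + 30 + 31 + 30 + 31 + 31 + 28 + 31 + 30 + 31 + 30 + 31 + 31 + 5 = 1222.
The subtraction is earlier − later, so the result is −1222 → -1222.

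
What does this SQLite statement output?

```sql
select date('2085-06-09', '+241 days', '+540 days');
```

2087-07-30

Applying '+241 days' to 2085-06-09: counting 241 days forward gives 2086-02-05.
Applying '+540 days' to 2086-02-05: counting 540 days forward gives 2087-07-30.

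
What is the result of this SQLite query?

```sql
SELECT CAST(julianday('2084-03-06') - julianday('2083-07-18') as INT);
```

13 days remain in July 2083 after the 18th (31 − 18).
Full months from August 2083 through February 2084 contribute their day counts.
Then 6 days into March 2084.
Total: 13 + 31 + 30 + 31 + 30 + 31 + 31 + 29 + 6 = 232.

232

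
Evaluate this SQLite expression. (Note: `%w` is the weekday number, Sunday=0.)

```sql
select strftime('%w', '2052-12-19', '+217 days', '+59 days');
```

First apply '+217 days', '+59 days': 2052-12-19 → 2053-09-21.
2053-09-21 is a Sunday; with Sunday=0 that is 0.

0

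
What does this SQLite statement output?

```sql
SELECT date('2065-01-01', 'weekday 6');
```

2065-01-03

`weekday 6` advances to the next Saturday; 2065-01-01 is a Thursday, so it moves forward to 2065-01-03.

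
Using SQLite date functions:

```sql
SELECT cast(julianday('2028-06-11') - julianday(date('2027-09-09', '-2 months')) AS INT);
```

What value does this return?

338

Adding -2 months to 2027-09-09 gives 2027-07-09.
22 days remain in July 2027 after the 9th (31 − 9).
Full months from August 2027 through May 2028 contribute their day counts.
Then 11 days into June 2028.
Total: 22 + 31 + 30 + 31 + 30 + 31 + 31 + 29 + 31 + 30 + 31 + 11 = 338.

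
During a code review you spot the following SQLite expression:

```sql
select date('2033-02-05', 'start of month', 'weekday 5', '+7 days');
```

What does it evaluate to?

2033-02-11

`start of month` rewinds 2033-02-05 to 2033-02-01.
`weekday 5` advances to the next Friday; 2033-02-01 is a Tuesday, so it moves forward to 2033-02-04.
Advancing 7 more days within February lands on 2033-02-11.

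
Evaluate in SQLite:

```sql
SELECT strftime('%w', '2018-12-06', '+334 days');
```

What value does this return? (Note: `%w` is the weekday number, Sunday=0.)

2

First apply '+334 days': 2018-12-06 → 2019-11-05.
2019-11-05 is a Tuesday; with Sunday=0 that is 2.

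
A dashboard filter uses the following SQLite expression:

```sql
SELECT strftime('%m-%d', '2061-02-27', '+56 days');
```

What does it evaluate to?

First apply '+56 days': 2061-02-27 → 2061-04-24.
`%m-%d` extracts the month-day: 04-24.

04-24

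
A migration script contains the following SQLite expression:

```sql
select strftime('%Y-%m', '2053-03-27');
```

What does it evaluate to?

`%Y-%m` extracts the year-month: 2053-03.

2053-03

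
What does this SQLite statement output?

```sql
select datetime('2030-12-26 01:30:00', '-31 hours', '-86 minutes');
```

-31 hours from 2030-12-26 01:30:00 is 2030-12-24 18:30:00 (crosses midnight).
86 minutes = 1h 26m; -86 minutes from 2030-12-24 18:30:00 is 2030-12-24 17:04:00.

2030-12-24 17:04:00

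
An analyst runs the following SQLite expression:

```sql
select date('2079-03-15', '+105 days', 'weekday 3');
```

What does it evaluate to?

2079-06-28

Applying '+105 days' to 2079-03-15: counting 105 days forward gives 2079-06-28.
`weekday 3` advances to the next Wednesday; 2079-06-28 is already a Wednesday, so it stays at 2079-06-28.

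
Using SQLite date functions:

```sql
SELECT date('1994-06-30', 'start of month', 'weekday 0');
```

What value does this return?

1994-06-05

`start of month` rewinds 1994-06-30 to 1994-06-01.
`weekday 0` advances to the next Sunday; 1994-06-01 is a Wednesday, so it moves forward to 1994-06-05.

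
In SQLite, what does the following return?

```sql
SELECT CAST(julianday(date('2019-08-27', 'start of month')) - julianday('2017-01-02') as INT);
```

`start of month` rewinds 2019-08-27 to 2019-08-01.
29 days remain in January 2017 after the 2nd (31 − 2).
Full months from February 2017 through July 2019 contribute their day counts.
Then 1 day into August 2019.
Total: 29 + 28 + 31 + 30 + 31 + 30 + 31 + 31 + 30 + 31 + 30 + 31 + 31 + 28 + 31 + 30 + 31 + 30 + 31 + 31 + 30 + 31 + 30 + 31 + 31 + 28 + 31 + 30 + 31 + 30 + 31 + 1 = 941.

941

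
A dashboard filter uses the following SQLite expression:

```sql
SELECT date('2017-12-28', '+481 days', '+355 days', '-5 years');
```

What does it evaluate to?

2015-04-12

Applying '+481 days' to 2017-12-28: counting 481 days forward gives 2019-04-23.
Applying '+355 days' to 2019-04-23: counting 355 days forward gives 2020-04-12.
Adding -5 years to 2020-04-12 gives 2015-04-12.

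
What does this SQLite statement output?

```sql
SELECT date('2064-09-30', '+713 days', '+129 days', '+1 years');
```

Applying '+713 days' to 2064-09-30: counting 713 days forward gives 2066-09-13.
Applying '+129 days' to 2066-09-13: counting 129 days forward gives 2067-01-20.
Adding +1 year to 2067-01-20 gives 2068-01-20.

2068-01-20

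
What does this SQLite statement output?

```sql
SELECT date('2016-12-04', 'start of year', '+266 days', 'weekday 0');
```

`start of year` rewinds 2016-12-04 to 2016-01-01.
Applying '+266 days' to 2016-01-01: counting 266 days forward gives 2016-09-23.
`weekday 0` advances to the next Sunday; 2016-09-23 is a Friday, so it moves forward to 2016-09-25.

2016-09-25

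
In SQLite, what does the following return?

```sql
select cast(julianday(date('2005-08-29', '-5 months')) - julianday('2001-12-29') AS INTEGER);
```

1186

Adding -5 months to 2005-08-29 gives 2005-03-29.
2 days remain in December 2001 after the 29th (31 − 29).
Full months from January 2002 through February 2005 contribute their day counts.
Then 29 days into March 2005.
Total: 2 + 31 + 28 + 31 + 30 + 31 + 30 + 31 + 31 + 30 + 31 + 30 + 31 + 31 + 28 + 31 + 30 + 31 + 30 + 31 + 31 + 30 + 31 + 30 + 31 + 31 + 29 + 31 + 30 + 31 + 30 + 31 + 31 + 30 + 31 + 30 + 31 + 31 + 28 + 29 = 1186.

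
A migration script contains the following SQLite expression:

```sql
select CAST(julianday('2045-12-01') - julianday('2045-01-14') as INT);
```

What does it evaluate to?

321

17 days remain in January 2045 after the 14th (31 − 14).
Full months from February 2045 through November 2045 contribute their day counts.
Then 1 day into December 2045.
Total: 17 + 28 + 31 + 30 + 31 + 30 + 31 + 31 + 30 + 31 + 30 + 1 = 321.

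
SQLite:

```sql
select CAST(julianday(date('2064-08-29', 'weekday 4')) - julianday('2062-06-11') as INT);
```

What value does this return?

`weekday 4` advances to the next Thursday; 2064-08-29 is a Friday, so it moves forward to 2064-09-04.
19 days remain in June 2062 after the 11th (30 − 11).
Full months from July 2062 through August 2064 contribute their day counts.
Then 4 days into September 2064.
Total: 19 + 31 + 31 + 30 + 31 + 30 + 31 + 31 + 28 + 31 + 30 + 31 + 30 + 31 + 31 + 30 + 31 + 30 + 31 + 31 + 29 + 31 + 30 + 31 + 30 + 31 + 31 + 4 = 816.

816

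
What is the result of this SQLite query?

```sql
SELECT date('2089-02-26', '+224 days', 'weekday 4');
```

Applying '+224 days' to 2089-02-26: counting 224 days forward gives 2089-10-08.
`weekday 4` advances to the next Thursday; 2089-10-08 is a Saturday, so it moves forward to 2089-10-13.

2089-10-13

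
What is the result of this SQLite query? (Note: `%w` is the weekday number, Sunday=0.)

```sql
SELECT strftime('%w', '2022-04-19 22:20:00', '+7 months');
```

First apply '+7 months': 2022-04-19 22:20:00 → 2022-11-19 22:20:00.
2022-11-19 is a Saturday; with Sunday=0 that is 6.

6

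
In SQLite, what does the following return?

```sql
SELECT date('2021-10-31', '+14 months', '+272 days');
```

2023-09-29

Adding +14 months to 2021-10-31 gives 2022-12-31.
Applying '+272 days' to 2022-12-31: counting 272 days forward gives 2023-09-29.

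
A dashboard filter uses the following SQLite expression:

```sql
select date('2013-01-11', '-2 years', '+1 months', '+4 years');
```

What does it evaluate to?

Adding -2 years to 2013-01-11 gives 2011-01-11.
Adding +1 month to 2011-01-11 gives 2011-02-11.
Adding +4 years to 2011-02-11 gives 2015-02-11.

2015-02-11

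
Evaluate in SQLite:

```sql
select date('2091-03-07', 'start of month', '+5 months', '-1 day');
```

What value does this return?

`start of month` rewinds 2091-03-07 to 2091-03-01.
Adding +5 months to 2091-03-01 gives 2091-08-01.
Going back 1 day from 2091-08-01 reaches 2091-07-31 (last day of July, 31 days).

2091-07-31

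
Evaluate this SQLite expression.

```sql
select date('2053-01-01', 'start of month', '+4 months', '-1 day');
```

`start of month` rewinds 2053-01-01 to 2053-01-01.
Adding +4 months to 2053-01-01 gives 2053-05-01.
Going back 1 day from 2053-05-01 reaches 2053-04-30 (last day of April, 30 days).

2053-04-30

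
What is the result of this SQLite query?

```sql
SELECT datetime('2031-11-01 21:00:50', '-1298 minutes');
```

1298 minutes = 21h 38m; -1298 minutes from 2031-11-01 21:00:50 is 2031-10-31 23:22:50 (crosses midnight).

2031-10-31 23:22:50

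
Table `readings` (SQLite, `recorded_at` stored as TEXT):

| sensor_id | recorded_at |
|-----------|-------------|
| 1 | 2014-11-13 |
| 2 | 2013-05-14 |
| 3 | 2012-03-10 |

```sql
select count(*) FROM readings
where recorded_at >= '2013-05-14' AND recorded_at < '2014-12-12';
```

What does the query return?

2

Rows in [2013-05-14, 2014-12-12): 2014-11-13, 2013-05-14 → 2 rows.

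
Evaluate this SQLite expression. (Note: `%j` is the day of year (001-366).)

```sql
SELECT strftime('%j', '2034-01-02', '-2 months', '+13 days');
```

First apply '-2 months', '+13 days': 2034-01-02 → 2033-11-15.
Day-of-year for 2033-11-15: days since 2033-01-01 inclusive = 319, zero-padded to 319.

319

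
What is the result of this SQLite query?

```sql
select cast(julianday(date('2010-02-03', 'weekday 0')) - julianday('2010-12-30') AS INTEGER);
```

`weekday 0` advances to the next Sunday; 2010-02-03 is a Wednesday, so it moves forward to 2010-02-07.
21 days remain in February 2010 after the 7th (28 − 7).
Full months from March 2010 through November 2010 contribute their day counts.
Then 30 days into December 2010.
Total: 21 + 31 + 30 + 31 + 30 + 31 + 31 + 30 + 31 + 30 + 30 = 326.
The subtraction is earlier − later, so the result is −326 → -326.

-326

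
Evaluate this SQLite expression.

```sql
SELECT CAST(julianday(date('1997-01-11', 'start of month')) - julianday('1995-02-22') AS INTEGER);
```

679

`start of month` rewinds 1997-01-11 to 1997-01-01.
6 days remain in February 1995 after the 22nd (28 − 22).
Full months from March 1995 through December 1996 contribute their day counts.
Then 1 day into January 1997.
Total: 6 + 31 + 30 + 31 + 30 + 31 + 31 + 30 + 31 + 30 + 31 + 31 + 29 + 31 + 30 + 31 + 30 + 31 + 31 + 30 + 31 + 30 + 31 + 1 = 679.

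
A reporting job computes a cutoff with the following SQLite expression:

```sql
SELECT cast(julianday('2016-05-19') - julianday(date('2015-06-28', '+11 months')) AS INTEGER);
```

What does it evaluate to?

-9

Adding +11 months to 2015-06-28 gives 2016-05-28.
Both dates are in May 2016: 28 − 19 = 9.
The subtraction is earlier − later, so the result is −9 → -9.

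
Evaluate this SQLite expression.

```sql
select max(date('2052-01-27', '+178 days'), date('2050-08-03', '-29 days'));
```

2052-07-23

date('2052-01-27', '+178 days') → 2052-07-23.
date('2050-08-03', '-29 days') → 2050-07-05.
Later of the two is 2052-07-23.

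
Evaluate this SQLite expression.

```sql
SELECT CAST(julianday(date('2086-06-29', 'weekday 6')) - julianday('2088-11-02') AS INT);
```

`weekday 6` advances to the next Saturday; 2086-06-29 is already a Saturday, so it stays at 2086-06-29.
1 day remains in June 2086 after the 29th (30 − 29).
Full months from July 2086 through October 2088 contribute their day counts.
Then 2 days into November 2088.
Total: 1 + 31 + 31 + 30 + 31 + 30 + 31 + 31 + 28 + 31 + 30 + 31 + 30 + 31 + 31 + 30 + 31 + 30 + 31 + 31 + 29 + 31 + 30 + 31 + 30 + 31 + 31 + 30 + 31 + 2 = 857.
The subtraction is earlier − later, so the result is −857 → -857.

-857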